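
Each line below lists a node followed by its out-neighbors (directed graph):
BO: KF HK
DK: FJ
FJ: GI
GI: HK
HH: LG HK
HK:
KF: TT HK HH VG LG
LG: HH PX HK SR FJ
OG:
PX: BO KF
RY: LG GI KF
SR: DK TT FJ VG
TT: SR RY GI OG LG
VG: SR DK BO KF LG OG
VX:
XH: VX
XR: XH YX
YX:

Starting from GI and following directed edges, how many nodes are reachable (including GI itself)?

BFS from GI visits: GI, HK
Reachable nodes: 2 of 18 total.

2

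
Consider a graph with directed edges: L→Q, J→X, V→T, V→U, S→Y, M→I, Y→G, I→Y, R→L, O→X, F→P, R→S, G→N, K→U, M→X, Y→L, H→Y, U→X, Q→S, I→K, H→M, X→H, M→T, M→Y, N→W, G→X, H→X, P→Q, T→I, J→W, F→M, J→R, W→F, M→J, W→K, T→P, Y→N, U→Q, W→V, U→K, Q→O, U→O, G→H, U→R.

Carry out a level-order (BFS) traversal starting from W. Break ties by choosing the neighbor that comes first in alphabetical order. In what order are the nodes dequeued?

Visit W; enqueue F, K, V → queue [F, K, V]
Visit F; enqueue M, P → queue [K, V, M, P]
Visit K; enqueue U → queue [V, M, P, U]
Visit V; enqueue T → queue [M, P, U, T]
Visit M; enqueue I, J, X, Y → queue [P, U, T, I, J, X, Y]
Visit P; enqueue Q → queue [U, T, I, J, X, Y, Q]
Visit U; enqueue O, R → queue [T, I, J, X, Y, Q, O, R]
Visit T → queue [I, J, X, Y, Q, O, R]
Visit I → queue [J, X, Y, Q, O, R]
Visit J → queue [X, Y, Q, O, R]
Visit X; enqueue H → queue [Y, Q, O, R, H]
Visit Y; enqueue G, L, N → queue [Q, O, R, H, G, L, N]
Visit Q; enqueue S → queue [O, R, H, G, L, N, S]
Visit O → queue [R, H, G, L, N, S]
Visit R → queue [H, G, L, N, S]
Visit H → queue [G, L, N, S]
Visit G → queue [L, N, S]
Visit L → queue [N, S]
Visit N → queue [S]
Visit S → queue []

W, F, K, V, M, P, U, T, I, J, X, Y, Q, O, R, H, G, L, N, S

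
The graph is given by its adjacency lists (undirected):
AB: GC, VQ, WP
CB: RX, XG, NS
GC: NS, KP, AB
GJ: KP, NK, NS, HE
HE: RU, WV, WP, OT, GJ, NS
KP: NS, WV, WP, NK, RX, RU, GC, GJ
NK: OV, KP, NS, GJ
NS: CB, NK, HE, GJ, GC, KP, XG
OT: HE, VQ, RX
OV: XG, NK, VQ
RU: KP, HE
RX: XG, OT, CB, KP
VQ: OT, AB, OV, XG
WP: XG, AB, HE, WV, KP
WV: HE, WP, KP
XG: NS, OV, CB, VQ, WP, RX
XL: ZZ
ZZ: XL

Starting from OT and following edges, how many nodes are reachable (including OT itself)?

BFS from OT visits: OT, HE, VQ, RX, RU, WV, WP, GJ, NS, AB, OV, XG, CB, KP, NK, GC
Reachable nodes: 16 of 18 total.

16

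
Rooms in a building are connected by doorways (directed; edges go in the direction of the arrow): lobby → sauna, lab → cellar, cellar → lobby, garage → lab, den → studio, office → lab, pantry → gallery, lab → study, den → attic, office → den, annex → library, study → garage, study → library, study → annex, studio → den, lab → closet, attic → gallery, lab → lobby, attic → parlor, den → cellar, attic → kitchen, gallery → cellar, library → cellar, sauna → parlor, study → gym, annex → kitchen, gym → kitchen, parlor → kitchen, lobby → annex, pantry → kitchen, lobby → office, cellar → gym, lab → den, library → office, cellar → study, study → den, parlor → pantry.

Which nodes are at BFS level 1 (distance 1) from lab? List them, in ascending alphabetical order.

cellar, closet, den, lobby, study

Level 0: lab
Level 1: cellar, closet, den, lobby, study
Level 2: annex, attic, garage, gym, library, office, sauna, studio
Level 3: gallery, kitchen, parlor
Level 4: pantry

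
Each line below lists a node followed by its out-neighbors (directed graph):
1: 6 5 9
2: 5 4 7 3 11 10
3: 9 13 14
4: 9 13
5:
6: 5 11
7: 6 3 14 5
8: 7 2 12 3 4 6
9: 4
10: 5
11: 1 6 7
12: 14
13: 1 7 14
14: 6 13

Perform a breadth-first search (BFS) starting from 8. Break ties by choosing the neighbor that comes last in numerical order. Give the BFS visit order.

Visit 8; enqueue 12, 7, 6, 4, 3, 2 → queue [12, 7, 6, 4, 3, 2]
Visit 12; enqueue 14 → queue [7, 6, 4, 3, 2, 14]
Visit 7; enqueue 5 → queue [6, 4, 3, 2, 14, 5]
Visit 6; enqueue 11 → queue [4, 3, 2, 14, 5, 11]
Visit 4; enqueue 13, 9 → queue [3, 2, 14, 5, 11, 13, 9]
Visit 3 → queue [2, 14, 5, 11, 13, 9]
Visit 2; enqueue 10 → queue [14, 5, 11, 13, 9, 10]
Visit 14 → queue [5, 11, 13, 9, 10]
Visit 5 → queue [11, 13, 9, 10]
Visit 11; enqueue 1 → queue [13, 9, 10, 1]
Visit 13 → queue [9, 10, 1]
Visit 9 → queue [10, 1]
Visit 10 → queue [1]
Visit 1 → queue []

8 -> 12 -> 7 -> 6 -> 4 -> 3 -> 2 -> 14 -> 5 -> 11 -> 13 -> 9 -> 10 -> 1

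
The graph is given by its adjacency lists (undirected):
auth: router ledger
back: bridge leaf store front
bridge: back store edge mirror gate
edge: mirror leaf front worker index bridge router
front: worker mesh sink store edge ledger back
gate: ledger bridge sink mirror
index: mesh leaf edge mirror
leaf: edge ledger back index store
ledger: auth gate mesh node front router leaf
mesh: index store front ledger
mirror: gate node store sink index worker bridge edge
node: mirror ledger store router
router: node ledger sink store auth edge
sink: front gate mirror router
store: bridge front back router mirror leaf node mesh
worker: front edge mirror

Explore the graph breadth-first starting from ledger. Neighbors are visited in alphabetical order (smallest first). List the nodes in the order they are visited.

ledger -> auth -> front -> gate -> leaf -> mesh -> node -> router -> back -> edge -> sink -> store -> worker -> bridge -> mirror -> index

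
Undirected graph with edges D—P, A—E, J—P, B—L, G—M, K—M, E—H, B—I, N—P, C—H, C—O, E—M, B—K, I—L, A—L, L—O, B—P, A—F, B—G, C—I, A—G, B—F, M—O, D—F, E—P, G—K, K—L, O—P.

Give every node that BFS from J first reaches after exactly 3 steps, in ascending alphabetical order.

A, C, F, G, H, I, K, L, M

Level 0: J
Level 1: P
Level 2: B, D, E, N, O
Level 3: A, C, F, G, H, I, K, L, M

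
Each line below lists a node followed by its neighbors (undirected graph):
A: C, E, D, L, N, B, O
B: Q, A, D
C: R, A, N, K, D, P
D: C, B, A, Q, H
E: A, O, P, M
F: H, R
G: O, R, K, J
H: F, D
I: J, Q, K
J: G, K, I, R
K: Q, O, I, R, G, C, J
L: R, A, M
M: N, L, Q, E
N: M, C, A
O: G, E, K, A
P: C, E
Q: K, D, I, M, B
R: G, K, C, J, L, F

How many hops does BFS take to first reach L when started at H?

3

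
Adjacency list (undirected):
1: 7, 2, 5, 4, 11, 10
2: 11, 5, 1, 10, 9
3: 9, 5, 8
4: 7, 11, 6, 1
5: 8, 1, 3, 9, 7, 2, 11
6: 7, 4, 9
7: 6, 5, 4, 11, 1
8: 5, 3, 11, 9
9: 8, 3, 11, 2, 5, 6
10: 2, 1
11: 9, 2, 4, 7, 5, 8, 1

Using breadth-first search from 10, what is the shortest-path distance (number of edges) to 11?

2

Level 0: 10
Level 1: 1, 2
Level 2: 4, 5, 7, 9, 11
Level 3: 3, 6, 8
11 first appears at level 2.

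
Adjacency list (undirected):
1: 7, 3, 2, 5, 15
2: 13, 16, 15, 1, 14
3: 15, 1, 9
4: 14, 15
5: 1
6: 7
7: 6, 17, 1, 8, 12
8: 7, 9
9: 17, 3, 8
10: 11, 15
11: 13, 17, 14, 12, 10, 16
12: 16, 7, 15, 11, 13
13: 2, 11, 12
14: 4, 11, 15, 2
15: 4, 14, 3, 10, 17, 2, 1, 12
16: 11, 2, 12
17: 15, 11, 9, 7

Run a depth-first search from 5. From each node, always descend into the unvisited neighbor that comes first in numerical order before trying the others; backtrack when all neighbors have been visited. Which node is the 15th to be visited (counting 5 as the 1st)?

17

Visit 5
5 → 1
1 → 2
2 → 13
13 → 11
11 → 10
10 → 15
15 → 3
3 → 9
9 → 8
8 → 7
7 → 6
7 → 12
12 → 16
7 → 17
15 → 4
4 → 14

Visit order: 5, 1, 2, 13, 11, 10, 15, 3, 9, 8, 7, 6, 12, 16, 17, 4, 14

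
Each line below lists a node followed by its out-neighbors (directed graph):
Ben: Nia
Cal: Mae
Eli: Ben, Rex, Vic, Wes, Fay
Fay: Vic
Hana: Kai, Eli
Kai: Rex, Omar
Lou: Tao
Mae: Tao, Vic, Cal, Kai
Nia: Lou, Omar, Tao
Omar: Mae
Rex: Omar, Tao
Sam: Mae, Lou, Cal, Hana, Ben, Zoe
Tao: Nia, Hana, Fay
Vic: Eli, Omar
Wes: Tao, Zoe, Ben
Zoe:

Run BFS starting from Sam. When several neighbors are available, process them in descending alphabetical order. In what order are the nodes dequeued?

Sam Zoe Mae Lou Hana Cal Ben Vic Tao Kai Eli Nia Omar Fay Rex Wes

Visit Sam; enqueue Zoe, Mae, Lou, Hana, Cal, Ben → queue [Zoe, Mae, Lou, Hana, Cal, Ben]
Visit Zoe → queue [Mae, Lou, Hana, Cal, Ben]
Visit Mae; enqueue Vic, Tao, Kai → queue [Lou, Hana, Cal, Ben, Vic, Tao, Kai]
Visit Lou → queue [Hana, Cal, Ben, Vic, Tao, Kai]
Visit Hana; enqueue Eli → queue [Cal, Ben, Vic, Tao, Kai, Eli]
Visit Cal → queue [Ben, Vic, Tao, Kai, Eli]
Visit Ben; enqueue Nia → queue [Vic, Tao, Kai, Eli, Nia]
Visit Vic; enqueue Omar → queue [Tao, Kai, Eli, Nia, Omar]
Visit Tao; enqueue Fay → queue [Kai, Eli, Nia, Omar, Fay]
Visit Kai; enqueue Rex → queue [Eli, Nia, Omar, Fay, Rex]
Visit Eli; enqueue Wes → queue [Nia, Omar, Fay, Rex, Wes]
Visit Nia → queue [Omar, Fay, Rex, Wes]
Visit Omar → queue [Fay, Rex, Wes]
Visit Fay → queue [Rex, Wes]
Visit Rex → queue [Wes]
Visit Wes → queue []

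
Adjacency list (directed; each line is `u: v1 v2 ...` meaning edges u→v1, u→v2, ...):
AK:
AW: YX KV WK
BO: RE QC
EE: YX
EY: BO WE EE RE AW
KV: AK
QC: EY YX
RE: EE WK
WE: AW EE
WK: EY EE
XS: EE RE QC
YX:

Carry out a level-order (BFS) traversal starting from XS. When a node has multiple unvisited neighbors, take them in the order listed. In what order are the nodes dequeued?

Visit XS; enqueue EE, RE, QC → queue [EE, RE, QC]
Visit EE; enqueue YX → queue [RE, QC, YX]
Visit RE; enqueue WK → queue [QC, YX, WK]
Visit QC; enqueue EY → queue [YX, WK, EY]
Visit YX → queue [WK, EY]
Visit WK → queue [EY]
Visit EY; enqueue BO, WE, AW → queue [BO, WE, AW]
Visit BO → queue [WE, AW]
Visit WE → queue [AW]
Visit AW; enqueue KV → queue [KV]
Visit KV; enqueue AK → queue [AK]
Visit AK → queue []

XS, EE, RE, QC, YX, WK, EY, BO, WE, AW, KV, AK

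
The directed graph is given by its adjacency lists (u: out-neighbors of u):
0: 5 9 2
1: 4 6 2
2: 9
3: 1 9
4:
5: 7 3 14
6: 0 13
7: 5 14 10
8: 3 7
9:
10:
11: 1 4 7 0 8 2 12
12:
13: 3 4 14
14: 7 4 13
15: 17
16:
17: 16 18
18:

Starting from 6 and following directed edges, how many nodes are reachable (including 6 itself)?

12

BFS from 6 visits: 6, 13, 0, 14, 4, 3, 9, 5, 2, 7, 1, 10
Reachable nodes: 12 of 19 total.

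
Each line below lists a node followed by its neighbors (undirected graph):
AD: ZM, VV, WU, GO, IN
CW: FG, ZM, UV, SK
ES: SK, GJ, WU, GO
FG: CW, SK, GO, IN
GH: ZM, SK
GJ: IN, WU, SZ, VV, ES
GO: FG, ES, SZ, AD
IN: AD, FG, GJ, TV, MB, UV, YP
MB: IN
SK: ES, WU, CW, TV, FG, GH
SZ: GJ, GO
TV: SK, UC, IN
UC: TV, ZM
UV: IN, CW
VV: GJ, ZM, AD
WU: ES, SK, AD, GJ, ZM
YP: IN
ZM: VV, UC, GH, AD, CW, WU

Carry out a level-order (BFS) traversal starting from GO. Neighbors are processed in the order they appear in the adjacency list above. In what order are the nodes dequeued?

GO, FG, ES, SZ, AD, CW, SK, IN, GJ, WU, ZM, VV, UV, TV, GH, MB, YP, UC

Visit GO; enqueue FG, ES, SZ, AD → queue [FG, ES, SZ, AD]
Visit FG; enqueue CW, SK, IN → queue [ES, SZ, AD, CW, SK, IN]
Visit ES; enqueue GJ, WU → queue [SZ, AD, CW, SK, IN, GJ, WU]
Visit SZ → queue [AD, CW, SK, IN, GJ, WU]
Visit AD; enqueue ZM, VV → queue [CW, SK, IN, GJ, WU, ZM, VV]
Visit CW; enqueue UV → queue [SK, IN, GJ, WU, ZM, VV, UV]
Visit SK; enqueue TV, GH → queue [IN, GJ, WU, ZM, VV, UV, TV, GH]
Visit IN; enqueue MB, YP → queue [GJ, WU, ZM, VV, UV, TV, GH, MB, YP]
Visit GJ → queue [WU, ZM, VV, UV, TV, GH, MB, YP]
Visit WU → queue [ZM, VV, UV, TV, GH, MB, YP]
Visit ZM; enqueue UC → queue [VV, UV, TV, GH, MB, YP, UC]
Visit VV → queue [UV, TV, GH, MB, YP, UC]
Visit UV → queue [TV, GH, MB, YP, UC]
Visit TV → queue [GH, MB, YP, UC]
Visit GH → queue [MB, YP, UC]
Visit MB → queue [YP, UC]
Visit YP → queue [UC]
Visit UC → queue []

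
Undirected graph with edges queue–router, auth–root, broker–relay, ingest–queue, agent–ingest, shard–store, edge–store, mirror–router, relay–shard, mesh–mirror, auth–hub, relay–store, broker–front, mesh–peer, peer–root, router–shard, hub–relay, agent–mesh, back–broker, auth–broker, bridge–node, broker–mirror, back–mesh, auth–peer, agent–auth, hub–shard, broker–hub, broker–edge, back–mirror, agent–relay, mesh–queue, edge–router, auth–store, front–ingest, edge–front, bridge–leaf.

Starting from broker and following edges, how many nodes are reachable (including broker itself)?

BFS from broker visits: broker, relay, mirror, hub, front, edge, back, auth, store, shard, agent, router, mesh, ingest, root, peer, queue
Reachable nodes: 17 of 20 total.

17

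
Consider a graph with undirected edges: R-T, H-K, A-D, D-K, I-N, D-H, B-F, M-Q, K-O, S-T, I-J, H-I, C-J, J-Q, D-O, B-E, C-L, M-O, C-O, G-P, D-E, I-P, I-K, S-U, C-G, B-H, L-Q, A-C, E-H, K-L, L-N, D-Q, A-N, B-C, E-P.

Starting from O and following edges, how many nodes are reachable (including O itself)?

BFS from O visits: O, M, K, D, C, Q, L, I, H, E, A, J, G, B, N, P, F
Reachable nodes: 17 of 21 total.

17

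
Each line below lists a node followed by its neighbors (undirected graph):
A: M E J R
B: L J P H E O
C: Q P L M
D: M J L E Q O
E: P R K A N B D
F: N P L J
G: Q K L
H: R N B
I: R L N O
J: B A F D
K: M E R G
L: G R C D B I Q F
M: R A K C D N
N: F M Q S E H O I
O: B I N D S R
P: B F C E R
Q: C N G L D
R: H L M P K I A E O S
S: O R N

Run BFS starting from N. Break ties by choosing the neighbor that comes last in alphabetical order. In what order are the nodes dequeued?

Visit N; enqueue S, Q, O, M, I, H, F, E → queue [S, Q, O, M, I, H, F, E]
Visit S; enqueue R → queue [Q, O, M, I, H, F, E, R]
Visit Q; enqueue L, G, D, C → queue [O, M, I, H, F, E, R, L, G, D, C]
Visit O; enqueue B → queue [M, I, H, F, E, R, L, G, D, C, B]
Visit M; enqueue K, A → queue [I, H, F, E, R, L, G, D, C, B, K, A]
Visit I → queue [H, F, E, R, L, G, D, C, B, K, A]
Visit H → queue [F, E, R, L, G, D, C, B, K, A]
Visit F; enqueue P, J → queue [E, R, L, G, D, C, B, K, A, P, J]
Visit E → queue [R, L, G, D, C, B, K, A, P, J]
Visit R → queue [L, G, D, C, B, K, A, P, J]
Visit L → queue [G, D, C, B, K, A, P, J]
Visit G → queue [D, C, B, K, A, P, J]
Visit D → queue [C, B, K, A, P, J]
Visit C → queue [B, K, A, P, J]
Visit B → queue [K, A, P, J]
Visit K → queue [A, P, J]
Visit A → queue [P, J]
Visit P → queue [J]
Visit J → queue []

N -> S -> Q -> O -> M -> I -> H -> F -> E -> R -> L -> G -> D -> C -> B -> K -> A -> P -> J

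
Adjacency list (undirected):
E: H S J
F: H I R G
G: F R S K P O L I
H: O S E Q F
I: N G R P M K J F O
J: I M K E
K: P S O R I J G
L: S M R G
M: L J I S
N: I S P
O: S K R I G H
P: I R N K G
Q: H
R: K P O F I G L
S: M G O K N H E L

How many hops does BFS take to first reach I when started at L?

Level 0: L
Level 1: G, M, R, S
Level 2: E, F, H, I, J, K, N, O, P
Level 3: Q
I first appears at level 2.

2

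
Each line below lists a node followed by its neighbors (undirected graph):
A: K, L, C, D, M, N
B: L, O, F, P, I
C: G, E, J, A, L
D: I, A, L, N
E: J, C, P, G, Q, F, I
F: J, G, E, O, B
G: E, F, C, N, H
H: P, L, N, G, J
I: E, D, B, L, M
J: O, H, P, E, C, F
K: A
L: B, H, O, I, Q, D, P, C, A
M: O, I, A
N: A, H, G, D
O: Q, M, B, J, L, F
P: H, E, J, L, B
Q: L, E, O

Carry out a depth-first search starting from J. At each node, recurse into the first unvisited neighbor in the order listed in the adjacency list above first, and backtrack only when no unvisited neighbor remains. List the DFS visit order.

Visit J
J → O
O → Q
Q → L
L → B
B → F
F → G
G → E
E → C
C → A
A → K
A → D
D → I
I → M
D → N
N → H
H → P

J O Q L B F G E C A K D I M N H P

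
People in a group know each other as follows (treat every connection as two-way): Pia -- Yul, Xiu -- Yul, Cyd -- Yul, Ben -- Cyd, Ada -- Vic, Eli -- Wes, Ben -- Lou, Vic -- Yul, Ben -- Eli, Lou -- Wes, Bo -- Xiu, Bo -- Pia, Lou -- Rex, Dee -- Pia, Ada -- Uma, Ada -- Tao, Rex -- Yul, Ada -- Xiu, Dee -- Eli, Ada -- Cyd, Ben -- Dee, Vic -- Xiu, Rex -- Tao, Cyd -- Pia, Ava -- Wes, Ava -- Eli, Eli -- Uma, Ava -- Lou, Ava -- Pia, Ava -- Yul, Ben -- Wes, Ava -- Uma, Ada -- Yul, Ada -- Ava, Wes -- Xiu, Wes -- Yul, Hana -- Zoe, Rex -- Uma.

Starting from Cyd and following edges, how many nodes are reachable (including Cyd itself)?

BFS from Cyd visits: Cyd, Yul, Pia, Ben, Ada, Xiu, Wes, Vic, Rex, Ava, Dee, Bo, Lou, Eli, Uma, Tao
Reachable nodes: 16 of 18 total.

16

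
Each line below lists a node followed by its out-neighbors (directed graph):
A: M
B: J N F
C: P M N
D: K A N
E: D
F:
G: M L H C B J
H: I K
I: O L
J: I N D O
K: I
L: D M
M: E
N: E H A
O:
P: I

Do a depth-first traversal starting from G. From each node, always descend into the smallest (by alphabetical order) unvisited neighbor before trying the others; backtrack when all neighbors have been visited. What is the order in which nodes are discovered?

G -> B -> F -> J -> D -> A -> M -> E -> K -> I -> L -> O -> N -> H -> C -> P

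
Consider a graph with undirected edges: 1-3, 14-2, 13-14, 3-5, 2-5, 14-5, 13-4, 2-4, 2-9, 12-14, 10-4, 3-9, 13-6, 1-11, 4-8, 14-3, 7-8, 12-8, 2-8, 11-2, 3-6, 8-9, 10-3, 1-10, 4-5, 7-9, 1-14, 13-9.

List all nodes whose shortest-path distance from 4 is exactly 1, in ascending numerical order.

2, 5, 8, 10, 13

Level 0: 4
Level 1: 2, 5, 8, 10, 13
Level 2: 1, 3, 6, 7, 9, 11, 12, 14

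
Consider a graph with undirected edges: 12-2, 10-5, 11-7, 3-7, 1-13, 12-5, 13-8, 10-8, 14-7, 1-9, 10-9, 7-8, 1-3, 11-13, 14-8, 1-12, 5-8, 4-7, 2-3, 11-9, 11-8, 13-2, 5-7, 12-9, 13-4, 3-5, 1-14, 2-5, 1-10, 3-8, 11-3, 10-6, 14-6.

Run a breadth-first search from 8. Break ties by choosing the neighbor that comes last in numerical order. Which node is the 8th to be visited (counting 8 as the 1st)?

3

Visit 8; enqueue 14, 13, 11, 10, 7, 5, 3 → queue [14, 13, 11, 10, 7, 5, 3]
Visit 14; enqueue 6, 1 → queue [13, 11, 10, 7, 5, 3, 6, 1]
Visit 13; enqueue 4, 2 → queue [11, 10, 7, 5, 3, 6, 1, 4, 2]
Visit 11; enqueue 9 → queue [10, 7, 5, 3, 6, 1, 4, 2, 9]
Visit 10 → queue [7, 5, 3, 6, 1, 4, 2, 9]
Visit 7 → queue [5, 3, 6, 1, 4, 2, 9]
Visit 5; enqueue 12 → queue [3, 6, 1, 4, 2, 9, 12]
Visit 3 → queue [6, 1, 4, 2, 9, 12]
Visit 6 → queue [1, 4, 2, 9, 12]
Visit 1 → queue [4, 2, 9, 12]
Visit 4 → queue [2, 9, 12]
Visit 2 → queue [9, 12]
Visit 9 → queue [12]
Visit 12 → queue []

Visit order: 8, 14, 13, 11, 10, 7, 5, 3, 6, 1, 4, 2, 9, 12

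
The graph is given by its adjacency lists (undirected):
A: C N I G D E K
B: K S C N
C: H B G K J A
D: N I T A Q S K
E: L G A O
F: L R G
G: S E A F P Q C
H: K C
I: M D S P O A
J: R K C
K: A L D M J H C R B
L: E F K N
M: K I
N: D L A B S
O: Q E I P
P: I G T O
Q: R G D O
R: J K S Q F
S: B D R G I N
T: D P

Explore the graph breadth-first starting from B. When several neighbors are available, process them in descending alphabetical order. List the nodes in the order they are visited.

Visit B; enqueue S, N, K, C → queue [S, N, K, C]
Visit S; enqueue R, I, G, D → queue [N, K, C, R, I, G, D]
Visit N; enqueue L, A → queue [K, C, R, I, G, D, L, A]
Visit K; enqueue M, J, H → queue [C, R, I, G, D, L, A, M, J, H]
Visit C → queue [R, I, G, D, L, A, M, J, H]
Visit R; enqueue Q, F → queue [I, G, D, L, A, M, J, H, Q, F]
Visit I; enqueue P, O → queue [G, D, L, A, M, J, H, Q, F, P, O]
Visit G; enqueue E → queue [D, L, A, M, J, H, Q, F, P, O, E]
Visit D; enqueue T → queue [L, A, M, J, H, Q, F, P, O, E, T]
Visit L → queue [A, M, J, H, Q, F, P, O, E, T]
Visit A → queue [M, J, H, Q, F, P, O, E, T]
Visit M → queue [J, H, Q, F, P, O, E, T]
Visit J → queue [H, Q, F, P, O, E, T]
Visit H → queue [Q, F, P, O, E, T]
Visit Q → queue [F, P, O, E, T]
Visit F → queue [P, O, E, T]
Visit P → queue [O, E, T]
Visit O → queue [E, T]
Visit E → queue [T]
Visit T → queue []

B → S → N → K → C → R → I → G → D → L → A → M → J → H → Q → F → P → O → E → T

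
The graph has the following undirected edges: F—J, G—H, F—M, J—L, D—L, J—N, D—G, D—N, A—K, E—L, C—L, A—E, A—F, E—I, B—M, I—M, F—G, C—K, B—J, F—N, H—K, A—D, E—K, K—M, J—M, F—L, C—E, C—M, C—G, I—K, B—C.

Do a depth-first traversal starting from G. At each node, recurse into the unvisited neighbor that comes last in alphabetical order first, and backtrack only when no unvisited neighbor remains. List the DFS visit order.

Visit G
G → H
H → K
K → M
M → J
J → N
N → F
F → L
L → E
E → I
E → C
C → B
E → A
A → D

G, H, K, M, J, N, F, L, E, I, C, B, A, D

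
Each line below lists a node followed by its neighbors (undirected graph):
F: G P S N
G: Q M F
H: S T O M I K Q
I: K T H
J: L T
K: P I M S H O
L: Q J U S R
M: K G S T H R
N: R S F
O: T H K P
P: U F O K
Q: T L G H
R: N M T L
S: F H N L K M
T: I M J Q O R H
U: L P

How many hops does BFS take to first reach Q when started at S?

2

Level 0: S
Level 1: F, H, K, L, M, N
Level 2: G, I, J, O, P, Q, R, T, U
Q first appears at level 2.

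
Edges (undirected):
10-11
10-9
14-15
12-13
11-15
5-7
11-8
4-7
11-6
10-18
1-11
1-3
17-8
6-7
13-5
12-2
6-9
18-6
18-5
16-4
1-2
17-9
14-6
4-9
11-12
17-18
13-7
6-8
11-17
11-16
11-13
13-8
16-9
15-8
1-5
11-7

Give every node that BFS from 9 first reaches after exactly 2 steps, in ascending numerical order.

7, 8, 11, 14, 18

Level 0: 9
Level 1: 4, 6, 10, 16, 17
Level 2: 7, 8, 11, 14, 18
Level 3: 1, 5, 12, 13, 15
Level 4: 2, 3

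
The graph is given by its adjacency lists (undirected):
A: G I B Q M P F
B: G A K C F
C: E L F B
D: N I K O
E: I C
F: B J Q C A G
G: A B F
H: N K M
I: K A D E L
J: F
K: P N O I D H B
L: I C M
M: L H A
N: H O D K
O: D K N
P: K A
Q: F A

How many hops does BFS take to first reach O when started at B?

2

Level 0: B
Level 1: A, C, F, G, K
Level 2: D, E, H, I, J, L, M, N, O, P, Q
O first appears at level 2.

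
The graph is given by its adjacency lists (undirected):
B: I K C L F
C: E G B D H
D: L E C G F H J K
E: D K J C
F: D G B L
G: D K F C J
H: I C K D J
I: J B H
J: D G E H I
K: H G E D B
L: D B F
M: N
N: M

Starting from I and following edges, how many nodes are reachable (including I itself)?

BFS from I visits: I, J, B, H, D, G, E, K, C, L, F
Reachable nodes: 11 of 13 total.

11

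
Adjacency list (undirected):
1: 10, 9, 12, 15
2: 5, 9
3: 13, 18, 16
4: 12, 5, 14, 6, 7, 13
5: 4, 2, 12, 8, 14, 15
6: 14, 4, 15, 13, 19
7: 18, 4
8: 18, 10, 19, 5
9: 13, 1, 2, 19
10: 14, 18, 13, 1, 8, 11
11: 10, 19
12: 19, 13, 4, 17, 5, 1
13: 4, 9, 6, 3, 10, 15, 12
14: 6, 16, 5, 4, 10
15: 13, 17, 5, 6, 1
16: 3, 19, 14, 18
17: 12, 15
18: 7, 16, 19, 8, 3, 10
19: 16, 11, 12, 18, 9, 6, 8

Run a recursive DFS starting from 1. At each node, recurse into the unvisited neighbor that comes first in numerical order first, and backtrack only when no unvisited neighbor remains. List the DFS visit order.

1, 9, 2, 5, 4, 6, 13, 3, 16, 14, 10, 8, 18, 7, 19, 11, 12, 17, 15

Visit 1
1 → 9
9 → 2
2 → 5
5 → 4
4 → 6
6 → 13
13 → 3
3 → 16
16 → 14
14 → 10
10 → 8
8 → 18
18 → 7
18 → 19
19 → 11
19 → 12
12 → 17
17 → 15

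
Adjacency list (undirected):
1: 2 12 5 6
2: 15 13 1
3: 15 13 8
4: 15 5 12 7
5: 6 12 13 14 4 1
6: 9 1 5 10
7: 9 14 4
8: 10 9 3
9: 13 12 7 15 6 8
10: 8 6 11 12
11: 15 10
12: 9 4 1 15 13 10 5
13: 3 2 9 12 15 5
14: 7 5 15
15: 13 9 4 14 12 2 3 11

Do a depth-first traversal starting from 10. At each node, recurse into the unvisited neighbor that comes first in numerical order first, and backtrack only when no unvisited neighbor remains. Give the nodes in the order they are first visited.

10, 6, 1, 2, 13, 3, 8, 9, 7, 4, 5, 12, 15, 11, 14

Visit 10
10 → 6
6 → 1
1 → 2
2 → 13
13 → 3
3 → 8
8 → 9
9 → 7
7 → 4
4 → 5
5 → 12
12 → 15
15 → 11
15 → 14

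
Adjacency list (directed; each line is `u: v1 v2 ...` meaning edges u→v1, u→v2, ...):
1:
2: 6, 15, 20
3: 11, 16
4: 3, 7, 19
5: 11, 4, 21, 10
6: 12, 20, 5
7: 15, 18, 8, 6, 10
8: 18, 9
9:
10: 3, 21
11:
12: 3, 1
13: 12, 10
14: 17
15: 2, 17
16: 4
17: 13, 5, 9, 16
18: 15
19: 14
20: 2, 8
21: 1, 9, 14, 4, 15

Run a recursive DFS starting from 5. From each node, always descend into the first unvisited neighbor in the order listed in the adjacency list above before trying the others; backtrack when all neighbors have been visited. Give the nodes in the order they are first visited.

Visit 5
5 → 11
5 → 4
4 → 3
3 → 16
4 → 7
7 → 15
15 → 2
2 → 6
6 → 12
12 → 1
6 → 20
20 → 8
8 → 18
8 → 9
15 → 17
17 → 13
13 → 10
10 → 21
21 → 14
4 → 19

5, 11, 4, 3, 16, 7, 15, 2, 6, 12, 1, 20, 8, 18, 9, 17, 13, 10, 21, 14, 19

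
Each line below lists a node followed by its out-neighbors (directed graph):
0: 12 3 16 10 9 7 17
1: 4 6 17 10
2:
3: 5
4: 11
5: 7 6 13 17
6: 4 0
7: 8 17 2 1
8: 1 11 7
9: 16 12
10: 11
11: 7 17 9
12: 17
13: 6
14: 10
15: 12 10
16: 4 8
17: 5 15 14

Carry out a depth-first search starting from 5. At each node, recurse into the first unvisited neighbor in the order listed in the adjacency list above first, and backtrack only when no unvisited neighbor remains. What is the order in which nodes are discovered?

5 → 7 → 8 → 1 → 4 → 11 → 17 → 15 → 12 → 10 → 14 → 9 → 16 → 6 → 0 → 3 → 2 → 13

Visit 5
5 → 7
7 → 8
8 → 1
1 → 4
4 → 11
11 → 17
17 → 15
15 → 12
15 → 10
17 → 14
11 → 9
9 → 16
1 → 6
6 → 0
0 → 3
7 → 2
5 → 13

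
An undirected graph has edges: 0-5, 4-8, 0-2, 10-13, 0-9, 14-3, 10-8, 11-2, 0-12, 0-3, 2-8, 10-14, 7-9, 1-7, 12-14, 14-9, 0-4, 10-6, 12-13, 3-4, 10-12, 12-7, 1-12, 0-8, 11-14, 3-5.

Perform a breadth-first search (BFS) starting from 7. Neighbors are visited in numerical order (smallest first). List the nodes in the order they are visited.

7, 1, 9, 12, 0, 14, 10, 13, 2, 3, 4, 5, 8, 11, 6

Visit 7; enqueue 1, 9, 12 → queue [1, 9, 12]
Visit 1 → queue [9, 12]
Visit 9; enqueue 0, 14 → queue [12, 0, 14]
Visit 12; enqueue 10, 13 → queue [0, 14, 10, 13]
Visit 0; enqueue 2, 3, 4, 5, 8 → queue [14, 10, 13, 2, 3, 4, 5, 8]
Visit 14; enqueue 11 → queue [10, 13, 2, 3, 4, 5, 8, 11]
Visit 10; enqueue 6 → queue [13, 2, 3, 4, 5, 8, 11, 6]
Visit 13 → queue [2, 3, 4, 5, 8, 11, 6]
Visit 2 → queue [3, 4, 5, 8, 11, 6]
Visit 3 → queue [4, 5, 8, 11, 6]
Visit 4 → queue [5, 8, 11, 6]
Visit 5 → queue [8, 11, 6]
Visit 8 → queue [11, 6]
Visit 11 → queue [6]
Visit 6 → queue []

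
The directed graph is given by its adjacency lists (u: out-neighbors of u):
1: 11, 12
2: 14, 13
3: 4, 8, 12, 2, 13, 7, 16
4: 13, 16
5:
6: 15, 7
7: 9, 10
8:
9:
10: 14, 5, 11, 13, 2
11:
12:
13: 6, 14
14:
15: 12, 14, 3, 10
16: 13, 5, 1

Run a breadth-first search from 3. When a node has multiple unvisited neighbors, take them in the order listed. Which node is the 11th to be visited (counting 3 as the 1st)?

Visit 3; enqueue 4, 8, 12, 2, 13, 7, 16 → queue [4, 8, 12, 2, 13, 7, 16]
Visit 4 → queue [8, 12, 2, 13, 7, 16]
Visit 8 → queue [12, 2, 13, 7, 16]
Visit 12 → queue [2, 13, 7, 16]
Visit 2; enqueue 14 → queue [13, 7, 16, 14]
Visit 13; enqueue 6 → queue [7, 16, 14, 6]
Visit 7; enqueue 9, 10 → queue [16, 14, 6, 9, 10]
Visit 16; enqueue 5, 1 → queue [14, 6, 9, 10, 5, 1]
Visit 14 → queue [6, 9, 10, 5, 1]
Visit 6; enqueue 15 → queue [9, 10, 5, 1, 15]
Visit 9 → queue [10, 5, 1, 15]
Visit 10; enqueue 11 → queue [5, 1, 15, 11]
Visit 5 → queue [1, 15, 11]
Visit 1 → queue [15, 11]
Visit 15 → queue [11]
Visit 11 → queue []

Visit order: 3, 4, 8, 12, 2, 13, 7, 16, 14, 6, 9, 10, 5, 1, 15, 11

9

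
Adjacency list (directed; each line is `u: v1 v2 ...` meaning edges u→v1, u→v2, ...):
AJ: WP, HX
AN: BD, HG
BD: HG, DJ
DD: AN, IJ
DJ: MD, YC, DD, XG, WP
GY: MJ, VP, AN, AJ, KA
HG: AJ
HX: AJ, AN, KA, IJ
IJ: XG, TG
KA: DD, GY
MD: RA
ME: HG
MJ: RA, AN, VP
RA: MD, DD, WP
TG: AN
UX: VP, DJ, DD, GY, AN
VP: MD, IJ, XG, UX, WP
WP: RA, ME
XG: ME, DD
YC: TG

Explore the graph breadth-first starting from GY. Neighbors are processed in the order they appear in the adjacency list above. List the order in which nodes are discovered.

GY → MJ → VP → AN → AJ → KA → RA → MD → IJ → XG → UX → WP → BD → HG → HX → DD → TG → ME → DJ → YC

Visit GY; enqueue MJ, VP, AN, AJ, KA → queue [MJ, VP, AN, AJ, KA]
Visit MJ; enqueue RA → queue [VP, AN, AJ, KA, RA]
Visit VP; enqueue MD, IJ, XG, UX, WP → queue [AN, AJ, KA, RA, MD, IJ, XG, UX, WP]
Visit AN; enqueue BD, HG → queue [AJ, KA, RA, MD, IJ, XG, UX, WP, BD, HG]
Visit AJ; enqueue HX → queue [KA, RA, MD, IJ, XG, UX, WP, BD, HG, HX]
Visit KA; enqueue DD → queue [RA, MD, IJ, XG, UX, WP, BD, HG, HX, DD]
Visit RA → queue [MD, IJ, XG, UX, WP, BD, HG, HX, DD]
Visit MD → queue [IJ, XG, UX, WP, BD, HG, HX, DD]
Visit IJ; enqueue TG → queue [XG, UX, WP, BD, HG, HX, DD, TG]
Visit XG; enqueue ME → queue [UX, WP, BD, HG, HX, DD, TG, ME]
Visit UX; enqueue DJ → queue [WP, BD, HG, HX, DD, TG, ME, DJ]
Visit WP → queue [BD, HG, HX, DD, TG, ME, DJ]
Visit BD → queue [HG, HX, DD, TG, ME, DJ]
Visit HG → queue [HX, DD, TG, ME, DJ]
Visit HX → queue [DD, TG, ME, DJ]
Visit DD → queue [TG, ME, DJ]
Visit TG → queue [ME, DJ]
Visit ME → queue [DJ]
Visit DJ; enqueue YC → queue [YC]
Visit YC → queue []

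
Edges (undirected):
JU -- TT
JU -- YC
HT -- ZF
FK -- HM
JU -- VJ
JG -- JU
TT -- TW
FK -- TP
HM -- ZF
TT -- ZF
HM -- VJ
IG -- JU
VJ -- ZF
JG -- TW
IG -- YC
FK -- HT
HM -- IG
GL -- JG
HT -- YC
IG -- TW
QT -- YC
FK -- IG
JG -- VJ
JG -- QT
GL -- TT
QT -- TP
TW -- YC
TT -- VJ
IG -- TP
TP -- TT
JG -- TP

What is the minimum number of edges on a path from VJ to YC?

Level 0: VJ
Level 1: HM, JG, JU, TT, ZF
Level 2: FK, GL, HT, IG, QT, TP, TW, YC
YC first appears at level 2.

2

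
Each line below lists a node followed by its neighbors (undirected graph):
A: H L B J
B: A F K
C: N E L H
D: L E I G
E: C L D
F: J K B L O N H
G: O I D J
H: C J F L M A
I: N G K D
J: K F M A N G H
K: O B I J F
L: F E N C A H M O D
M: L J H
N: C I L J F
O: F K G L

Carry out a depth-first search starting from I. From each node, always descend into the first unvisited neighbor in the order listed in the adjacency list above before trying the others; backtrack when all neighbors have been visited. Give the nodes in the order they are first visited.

I N C E L F J K O G D B A H M

Visit I
I → N
N → C
C → E
E → L
L → F
F → J
J → K
K → O
O → G
G → D
K → B
B → A
A → H
H → M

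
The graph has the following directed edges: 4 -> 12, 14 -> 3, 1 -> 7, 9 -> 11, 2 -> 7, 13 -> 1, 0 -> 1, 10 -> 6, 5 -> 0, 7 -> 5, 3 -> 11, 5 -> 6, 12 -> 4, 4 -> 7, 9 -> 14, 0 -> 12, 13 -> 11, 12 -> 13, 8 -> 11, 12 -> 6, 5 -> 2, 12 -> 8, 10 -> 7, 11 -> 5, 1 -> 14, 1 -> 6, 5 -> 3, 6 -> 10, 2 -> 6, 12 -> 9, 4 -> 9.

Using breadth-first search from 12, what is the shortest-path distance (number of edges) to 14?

Level 0: 12
Level 1: 4, 6, 8, 9, 13
Level 2: 1, 7, 10, 11, 14
Level 3: 3, 5
Level 4: 0, 2
14 first appears at level 2.

2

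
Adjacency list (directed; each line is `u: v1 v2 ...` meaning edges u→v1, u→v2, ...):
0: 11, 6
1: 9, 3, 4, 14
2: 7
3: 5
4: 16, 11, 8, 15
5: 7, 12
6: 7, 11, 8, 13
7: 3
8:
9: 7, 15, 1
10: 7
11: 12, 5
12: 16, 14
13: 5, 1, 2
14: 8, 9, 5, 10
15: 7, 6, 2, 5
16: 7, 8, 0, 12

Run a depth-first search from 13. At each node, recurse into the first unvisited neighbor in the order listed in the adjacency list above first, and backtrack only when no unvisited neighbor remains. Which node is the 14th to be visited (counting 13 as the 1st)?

2

Visit 13
13 → 5
5 → 7
7 → 3
5 → 12
12 → 16
16 → 8
16 → 0
0 → 11
0 → 6
12 → 14
14 → 9
9 → 15
15 → 2
9 → 1
1 → 4
14 → 10

Visit order: 13, 5, 7, 3, 12, 16, 8, 0, 11, 6, 14, 9, 15, 2, 1, 4, 10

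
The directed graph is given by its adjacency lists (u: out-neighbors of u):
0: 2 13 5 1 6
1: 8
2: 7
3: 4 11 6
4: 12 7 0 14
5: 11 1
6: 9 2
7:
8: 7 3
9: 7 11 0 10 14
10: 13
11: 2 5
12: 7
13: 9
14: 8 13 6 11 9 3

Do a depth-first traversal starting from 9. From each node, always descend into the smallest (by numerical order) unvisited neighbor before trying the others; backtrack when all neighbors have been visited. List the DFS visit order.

9, 0, 1, 8, 3, 4, 7, 12, 14, 6, 2, 11, 5, 13, 10

Visit 9
9 → 0
0 → 1
1 → 8
8 → 3
3 → 4
4 → 7
4 → 12
4 → 14
14 → 6
6 → 2
14 → 11
11 → 5
14 → 13
9 → 10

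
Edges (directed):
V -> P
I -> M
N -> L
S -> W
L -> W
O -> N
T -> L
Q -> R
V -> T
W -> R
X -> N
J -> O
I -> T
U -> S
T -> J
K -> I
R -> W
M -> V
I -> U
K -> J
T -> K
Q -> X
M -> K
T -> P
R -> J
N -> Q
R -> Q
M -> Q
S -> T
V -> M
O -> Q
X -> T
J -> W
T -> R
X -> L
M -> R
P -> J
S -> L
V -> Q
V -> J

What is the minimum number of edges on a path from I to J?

Level 0: I
Level 1: M, T, U
Level 2: J, K, L, P, Q, R, S, V
Level 3: O, W, X
Level 4: N
J first appears at level 2.

2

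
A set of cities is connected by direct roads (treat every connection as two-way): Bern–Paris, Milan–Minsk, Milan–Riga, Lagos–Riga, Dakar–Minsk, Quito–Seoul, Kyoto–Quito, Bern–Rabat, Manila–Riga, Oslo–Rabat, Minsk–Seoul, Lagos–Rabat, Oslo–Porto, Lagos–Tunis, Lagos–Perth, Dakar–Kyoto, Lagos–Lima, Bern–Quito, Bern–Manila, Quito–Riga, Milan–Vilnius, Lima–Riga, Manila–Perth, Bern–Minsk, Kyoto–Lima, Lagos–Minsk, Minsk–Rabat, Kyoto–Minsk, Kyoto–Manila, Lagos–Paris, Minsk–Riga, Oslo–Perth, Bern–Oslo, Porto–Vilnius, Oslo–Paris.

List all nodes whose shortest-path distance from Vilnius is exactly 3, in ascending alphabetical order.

Bern, Dakar, Kyoto, Lagos, Lima, Manila, Paris, Perth, Quito, Rabat, Seoul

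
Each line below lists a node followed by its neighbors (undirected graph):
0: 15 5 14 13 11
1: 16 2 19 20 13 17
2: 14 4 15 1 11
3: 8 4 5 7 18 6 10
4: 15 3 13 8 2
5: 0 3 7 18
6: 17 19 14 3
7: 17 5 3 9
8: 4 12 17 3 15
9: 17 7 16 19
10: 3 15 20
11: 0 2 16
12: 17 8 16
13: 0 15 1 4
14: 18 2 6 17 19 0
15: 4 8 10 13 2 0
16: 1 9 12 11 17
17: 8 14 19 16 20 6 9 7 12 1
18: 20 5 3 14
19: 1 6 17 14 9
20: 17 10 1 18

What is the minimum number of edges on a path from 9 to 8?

2

Level 0: 9
Level 1: 7, 16, 17, 19
Level 2: 1, 3, 5, 6, 8, 11, 12, 14, 20
Level 3: 0, 2, 4, 10, 13, 15, 18
8 first appears at level 2.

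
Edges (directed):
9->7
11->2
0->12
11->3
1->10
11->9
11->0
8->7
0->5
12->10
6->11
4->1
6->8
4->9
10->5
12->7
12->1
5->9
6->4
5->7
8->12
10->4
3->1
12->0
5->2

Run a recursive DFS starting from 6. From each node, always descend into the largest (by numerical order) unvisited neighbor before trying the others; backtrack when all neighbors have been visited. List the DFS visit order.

6, 11, 9, 7, 3, 1, 10, 5, 2, 4, 0, 12, 8

Visit 6
6 → 11
11 → 9
9 → 7
11 → 3
3 → 1
1 → 10
10 → 5
5 → 2
10 → 4
11 → 0
0 → 12
6 → 8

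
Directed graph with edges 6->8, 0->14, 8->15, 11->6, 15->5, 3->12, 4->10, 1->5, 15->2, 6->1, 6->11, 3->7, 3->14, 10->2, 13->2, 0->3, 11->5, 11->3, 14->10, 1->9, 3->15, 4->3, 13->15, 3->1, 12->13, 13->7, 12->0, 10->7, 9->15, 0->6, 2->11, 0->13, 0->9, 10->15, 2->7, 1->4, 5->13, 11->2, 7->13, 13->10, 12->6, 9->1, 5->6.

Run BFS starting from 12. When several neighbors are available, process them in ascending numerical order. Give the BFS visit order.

Visit 12; enqueue 0, 6, 13 → queue [0, 6, 13]
Visit 0; enqueue 3, 9, 14 → queue [6, 13, 3, 9, 14]
Visit 6; enqueue 1, 8, 11 → queue [13, 3, 9, 14, 1, 8, 11]
Visit 13; enqueue 2, 7, 10, 15 → queue [3, 9, 14, 1, 8, 11, 2, 7, 10, 15]
Visit 3 → queue [9, 14, 1, 8, 11, 2, 7, 10, 15]
Visit 9 → queue [14, 1, 8, 11, 2, 7, 10, 15]
Visit 14 → queue [1, 8, 11, 2, 7, 10, 15]
Visit 1; enqueue 4, 5 → queue [8, 11, 2, 7, 10, 15, 4, 5]
Visit 8 → queue [11, 2, 7, 10, 15, 4, 5]
Visit 11 → queue [2, 7, 10, 15, 4, 5]
Visit 2 → queue [7, 10, 15, 4, 5]
Visit 7 → queue [10, 15, 4, 5]
Visit 10 → queue [15, 4, 5]
Visit 15 → queue [4, 5]
Visit 4 → queue [5]
Visit 5 → queue []

12, 0, 6, 13, 3, 9, 14, 1, 8, 11, 2, 7, 10, 15, 4, 5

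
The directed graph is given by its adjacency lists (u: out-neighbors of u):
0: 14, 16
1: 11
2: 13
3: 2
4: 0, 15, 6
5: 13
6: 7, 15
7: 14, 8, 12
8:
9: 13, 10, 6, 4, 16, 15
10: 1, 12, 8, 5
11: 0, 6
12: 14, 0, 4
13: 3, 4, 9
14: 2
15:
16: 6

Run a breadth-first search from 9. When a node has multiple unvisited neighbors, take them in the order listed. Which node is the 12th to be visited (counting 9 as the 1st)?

5

Visit 9; enqueue 13, 10, 6, 4, 16, 15 → queue [13, 10, 6, 4, 16, 15]
Visit 13; enqueue 3 → queue [10, 6, 4, 16, 15, 3]
Visit 10; enqueue 1, 12, 8, 5 → queue [6, 4, 16, 15, 3, 1, 12, 8, 5]
Visit 6; enqueue 7 → queue [4, 16, 15, 3, 1, 12, 8, 5, 7]
Visit 4; enqueue 0 → queue [16, 15, 3, 1, 12, 8, 5, 7, 0]
Visit 16 → queue [15, 3, 1, 12, 8, 5, 7, 0]
Visit 15 → queue [3, 1, 12, 8, 5, 7, 0]
Visit 3; enqueue 2 → queue [1, 12, 8, 5, 7, 0, 2]
Visit 1; enqueue 11 → queue [12, 8, 5, 7, 0, 2, 11]
Visit 12; enqueue 14 → queue [8, 5, 7, 0, 2, 11, 14]
Visit 8 → queue [5, 7, 0, 2, 11, 14]
Visit 5 → queue [7, 0, 2, 11, 14]
Visit 7 → queue [0, 2, 11, 14]
Visit 0 → queue [2, 11, 14]
Visit 2 → queue [11, 14]
Visit 11 → queue [14]
Visit 14 → queue []

Visit order: 9, 13, 10, 6, 4, 16, 15, 3, 1, 12, 8, 5, 7, 0, 2, 11, 14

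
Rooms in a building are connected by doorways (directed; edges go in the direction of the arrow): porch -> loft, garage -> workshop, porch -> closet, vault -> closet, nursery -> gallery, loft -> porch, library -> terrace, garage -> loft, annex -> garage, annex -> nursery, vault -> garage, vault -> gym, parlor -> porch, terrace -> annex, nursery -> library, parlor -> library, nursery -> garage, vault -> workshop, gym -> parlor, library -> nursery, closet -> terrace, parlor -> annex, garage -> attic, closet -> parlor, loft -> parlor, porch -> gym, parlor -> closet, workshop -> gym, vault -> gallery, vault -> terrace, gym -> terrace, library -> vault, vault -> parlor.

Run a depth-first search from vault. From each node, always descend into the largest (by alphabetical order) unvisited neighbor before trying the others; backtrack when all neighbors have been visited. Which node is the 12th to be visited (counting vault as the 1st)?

Visit vault
vault → workshop
workshop → gym
gym → terrace
terrace → annex
annex → nursery
nursery → library
nursery → garage
garage → loft
loft → porch
porch → closet
closet → parlor
garage → attic
nursery → gallery

Visit order: vault, workshop, gym, terrace, annex, nursery, library, garage, loft, porch, closet, parlor, attic, gallery

parlor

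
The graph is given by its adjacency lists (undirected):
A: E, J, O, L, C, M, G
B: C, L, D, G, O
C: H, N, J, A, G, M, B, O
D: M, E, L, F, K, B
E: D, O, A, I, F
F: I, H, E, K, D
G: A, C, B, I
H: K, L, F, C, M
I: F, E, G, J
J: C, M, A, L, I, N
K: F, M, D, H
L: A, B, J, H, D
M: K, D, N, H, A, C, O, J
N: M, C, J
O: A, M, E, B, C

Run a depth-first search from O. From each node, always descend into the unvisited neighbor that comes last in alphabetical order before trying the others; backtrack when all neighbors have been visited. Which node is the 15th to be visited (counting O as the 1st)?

Visit O
O → M
M → N
N → J
J → L
L → H
H → K
K → F
F → I
I → G
G → C
C → B
B → D
D → E
E → A

Visit order: O, M, N, J, L, H, K, F, I, G, C, B, D, E, A

A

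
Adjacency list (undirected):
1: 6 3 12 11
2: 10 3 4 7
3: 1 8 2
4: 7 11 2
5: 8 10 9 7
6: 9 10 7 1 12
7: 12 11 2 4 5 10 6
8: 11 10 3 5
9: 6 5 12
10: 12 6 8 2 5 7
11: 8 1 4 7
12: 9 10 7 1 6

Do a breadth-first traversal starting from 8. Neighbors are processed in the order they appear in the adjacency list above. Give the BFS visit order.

8 → 11 → 10 → 3 → 5 → 1 → 4 → 7 → 12 → 6 → 2 → 9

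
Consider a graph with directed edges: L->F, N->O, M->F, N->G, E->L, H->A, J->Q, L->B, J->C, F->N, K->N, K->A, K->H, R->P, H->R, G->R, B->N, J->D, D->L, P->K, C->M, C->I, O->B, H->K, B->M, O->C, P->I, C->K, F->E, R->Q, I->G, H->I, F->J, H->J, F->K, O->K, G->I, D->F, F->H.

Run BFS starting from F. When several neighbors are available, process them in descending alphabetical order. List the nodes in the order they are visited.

Visit F; enqueue N, K, J, H, E → queue [N, K, J, H, E]
Visit N; enqueue O, G → queue [K, J, H, E, O, G]
Visit K; enqueue A → queue [J, H, E, O, G, A]
Visit J; enqueue Q, D, C → queue [H, E, O, G, A, Q, D, C]
Visit H; enqueue R, I → queue [E, O, G, A, Q, D, C, R, I]
Visit E; enqueue L → queue [O, G, A, Q, D, C, R, I, L]
Visit O; enqueue B → queue [G, A, Q, D, C, R, I, L, B]
Visit G → queue [A, Q, D, C, R, I, L, B]
Visit A → queue [Q, D, C, R, I, L, B]
Visit Q → queue [D, C, R, I, L, B]
Visit D → queue [C, R, I, L, B]
Visit C; enqueue M → queue [R, I, L, B, M]
Visit R; enqueue P → queue [I, L, B, M, P]
Visit I → queue [L, B, M, P]
Visit L → queue [B, M, P]
Visit B → queue [M, P]
Visit M → queue [P]
Visit P → queue []

F, N, K, J, H, E, O, G, A, Q, D, C, R, I, L, B, M, P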